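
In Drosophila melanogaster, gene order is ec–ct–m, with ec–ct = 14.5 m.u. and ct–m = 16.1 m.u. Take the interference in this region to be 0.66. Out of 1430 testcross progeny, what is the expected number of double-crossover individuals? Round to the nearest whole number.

Map distances give recombination frequencies of 0.145 and 0.161 for the two intervals.
With interference 0.66 (so coincidence = 0.34), expected double-crossover frequency = 0.145 × 0.161 × 0.34 = 0.00794.
Expected number = 0.00794 × 1430 = 11.35 ≈ 11.

11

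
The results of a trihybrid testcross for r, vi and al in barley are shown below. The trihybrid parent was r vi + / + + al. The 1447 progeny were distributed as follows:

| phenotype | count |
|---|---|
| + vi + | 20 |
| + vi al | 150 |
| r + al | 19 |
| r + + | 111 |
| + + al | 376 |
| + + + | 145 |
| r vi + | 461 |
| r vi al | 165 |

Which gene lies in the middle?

r

The two rarest classes, + vi + and r + al, are the double crossovers. Comparing them with the parentals, only the r allele has switched, so r is the middle locus and the order is vi – r – al.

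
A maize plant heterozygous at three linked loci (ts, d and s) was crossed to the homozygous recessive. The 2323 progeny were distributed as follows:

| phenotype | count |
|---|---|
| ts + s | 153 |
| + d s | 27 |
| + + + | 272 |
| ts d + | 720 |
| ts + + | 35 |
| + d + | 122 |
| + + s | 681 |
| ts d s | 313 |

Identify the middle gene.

d

The two most frequent reciprocal classes, + + s and ts d +, are the parental types, so the F1 was + + s / ts d +.
The two rarest classes, + d s and ts + +, are the double crossovers. Comparing them with the parentals, only the d allele has switched, so d is the middle locus and the order is ts – d – s.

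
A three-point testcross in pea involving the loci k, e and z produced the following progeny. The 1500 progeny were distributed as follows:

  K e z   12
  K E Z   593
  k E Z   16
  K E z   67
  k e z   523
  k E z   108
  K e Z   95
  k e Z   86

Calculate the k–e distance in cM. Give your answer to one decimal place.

The two most frequent reciprocal classes, K E Z and k e z, are the parental types, so the F1 was K E Z / k e z.
The two rarest classes, k E Z and K e z, are the double crossovers. Comparing them with the parentals, only the k allele has switched, so k is the middle locus and the order is z – k – e.
Crossovers in the k–e interval produce the single-crossover classes K e Z and k E z (95 + 108 = 203) plus the double crossovers (28).
RF(k–e) = (203 + 28) / 1500 = 231/1500 = 0.1540 → 15.4 cM.

15.4 cM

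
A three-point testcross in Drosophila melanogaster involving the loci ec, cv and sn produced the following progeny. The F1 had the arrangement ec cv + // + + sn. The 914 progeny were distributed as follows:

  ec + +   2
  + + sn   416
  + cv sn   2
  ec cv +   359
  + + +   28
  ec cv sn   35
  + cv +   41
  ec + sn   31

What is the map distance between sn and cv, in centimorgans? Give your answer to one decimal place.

The two rarest classes, ec + + and + cv sn, are the double crossovers. Comparing them with the parentals, only the cv allele has switched, so cv is the middle locus and the order is sn – cv – ec.
Crossovers in the sn–cv interval produce the single-crossover classes ec cv sn and + + + (35 + 28 = 63) plus the double crossovers (4).
RF(sn–cv) = (63 + 4) / 914 = 67/914 = 0.0733 → 7.3 centimorgans.

7.3 centimorgans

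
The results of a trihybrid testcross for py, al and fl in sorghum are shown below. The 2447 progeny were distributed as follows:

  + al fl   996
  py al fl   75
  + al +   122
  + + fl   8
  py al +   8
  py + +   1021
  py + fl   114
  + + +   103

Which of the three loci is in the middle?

al

The two most frequent reciprocal classes, py + + and + al fl, are the parental types, so the F1 was py + + / + al fl.
The two rarest classes, py al + and + + fl, are the double crossovers. Comparing them with the parentals, only the al allele has switched, so al is the middle locus and the order is py – al – fl.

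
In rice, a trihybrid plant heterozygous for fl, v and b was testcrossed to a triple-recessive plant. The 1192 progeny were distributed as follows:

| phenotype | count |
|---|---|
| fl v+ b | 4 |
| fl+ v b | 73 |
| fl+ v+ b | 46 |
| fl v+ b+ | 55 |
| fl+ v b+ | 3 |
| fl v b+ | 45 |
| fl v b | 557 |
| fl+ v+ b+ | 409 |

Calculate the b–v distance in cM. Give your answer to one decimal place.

The two most frequent reciprocal classes, fl v b and fl+ v+ b+, are the parental types, so the F1 was fl v b / fl+ v+ b+.
The two rarest classes, fl v+ b and fl+ v b+, are the double crossovers. Comparing them with the parentals, only the v allele has switched, so v is the middle locus and the order is b – v – fl.
Crossovers in the b–v interval produce the single-crossover classes fl v b+ and fl+ v+ b (45 + 46 = 91) plus the double crossovers (7).
RF(b–v) = (91 + 7) / 1192 = 98/1192 = 0.0822 → 8.2 cM.

8.2 cM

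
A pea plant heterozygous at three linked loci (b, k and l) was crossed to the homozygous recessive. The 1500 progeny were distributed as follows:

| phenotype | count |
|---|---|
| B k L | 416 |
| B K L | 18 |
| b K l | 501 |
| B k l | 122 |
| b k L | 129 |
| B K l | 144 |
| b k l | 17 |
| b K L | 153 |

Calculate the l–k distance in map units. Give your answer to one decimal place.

20.7 map units

The two most frequent reciprocal classes, b K l and B k L, are the parental types, so the F1 was b K l / B k L.
The two rarest classes, b k l and B K L, are the double crossovers. Comparing them with the parentals, only the k allele has switched, so k is the middle locus and the order is l – k – b.
Crossovers in the l–k interval produce the single-crossover classes b K L and B k l (153 + 122 = 275) plus the double crossovers (35).
RF(l–k) = (275 + 35) / 1500 = 310/1500 = 0.2067 → 20.7 map units.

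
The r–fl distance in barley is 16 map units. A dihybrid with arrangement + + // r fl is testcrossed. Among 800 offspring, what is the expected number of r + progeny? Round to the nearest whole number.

A map distance of 16 map units corresponds to a recombination frequency of 0.160.
The F1 is + + / r fl, so r + is a recombinant gamete class with expected frequency r/2 = 0.160/2 = 0.0800.
Expected number = 0.0800 × 800 = 64.00 ≈ 64.

64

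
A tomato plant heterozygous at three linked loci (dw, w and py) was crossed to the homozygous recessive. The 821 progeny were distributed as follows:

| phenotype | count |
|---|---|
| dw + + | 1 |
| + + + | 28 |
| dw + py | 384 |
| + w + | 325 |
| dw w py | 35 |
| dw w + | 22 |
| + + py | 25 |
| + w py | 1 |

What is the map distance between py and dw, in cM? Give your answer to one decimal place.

6.0 cM

The two most frequent reciprocal classes, dw + py and + w +, are the parental types, so the F1 was dw + py / + w +.
The two rarest classes, dw + + and + w py, are the double crossovers. Comparing them with the parentals, only the py allele has switched, so py is the middle locus and the order is dw – py – w.
Crossovers in the dw–py interval produce the single-crossover classes + + py and dw w + (25 + 22 = 47) plus the double crossovers (2).
RF(dw–py) = (47 + 2) / 821 = 49/821 = 0.0597 → 6.0 cM.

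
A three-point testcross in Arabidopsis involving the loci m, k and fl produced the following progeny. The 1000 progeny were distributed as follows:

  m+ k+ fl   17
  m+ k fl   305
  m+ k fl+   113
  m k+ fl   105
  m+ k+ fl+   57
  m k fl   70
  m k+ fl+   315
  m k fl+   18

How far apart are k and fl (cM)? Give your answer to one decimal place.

The two most frequent reciprocal classes, m+ k fl and m k+ fl+, are the parental types, so the F1 was m+ k fl / m k+ fl+.
The two rarest classes, m+ k+ fl and m k fl+, are the double crossovers. Comparing them with the parentals, only the k allele has switched, so k is the middle locus and the order is m – k – fl.
Crossovers in the k–fl interval produce the single-crossover classes m+ k fl+ and m k+ fl (113 + 105 = 218) plus the double crossovers (35).
RF(k–fl) = (218 + 35) / 1000 = 253/1000 = 0.2530 → 25.3 cM.

25.3 cM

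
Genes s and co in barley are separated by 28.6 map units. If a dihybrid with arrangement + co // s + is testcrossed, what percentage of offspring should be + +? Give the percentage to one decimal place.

14.3%

A map distance of 28.6 map units corresponds to a recombination frequency of 0.286.
The F1 is + co / s +, so + + is a recombinant gamete class with expected frequency r/2 = 0.286/2 = 0.1430.
That is 0.1430 = 14.3% of the progeny.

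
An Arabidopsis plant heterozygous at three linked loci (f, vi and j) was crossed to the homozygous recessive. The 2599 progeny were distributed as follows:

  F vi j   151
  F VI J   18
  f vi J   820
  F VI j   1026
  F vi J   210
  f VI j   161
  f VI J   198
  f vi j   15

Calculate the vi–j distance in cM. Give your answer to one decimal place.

14.7 cM

The two most frequent reciprocal classes, F VI j and f vi J, are the parental types, so the F1 was F VI j / f vi J.
The two rarest classes, F VI J and f vi j, are the double crossovers. Comparing them with the parentals, only the j allele has switched, so j is the middle locus and the order is f – j – vi.
Crossovers in the j–vi interval produce the single-crossover classes F vi j and f VI J (151 + 198 = 349) plus the double crossovers (33).
RF(j–vi) = (349 + 33) / 2599 = 382/2599 = 0.1470 → 14.7 cM.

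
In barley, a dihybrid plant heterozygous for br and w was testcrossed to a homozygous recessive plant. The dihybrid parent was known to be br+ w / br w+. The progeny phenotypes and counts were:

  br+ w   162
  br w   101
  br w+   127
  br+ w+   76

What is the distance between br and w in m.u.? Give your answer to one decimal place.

38.0 m.u.

The recombinant classes are br+ w+ and br w: 76 + 101 = 177.
Recombination frequency = 177/466 = 0.3798 ≈ 38.0%, i.e. 38.0 m.u.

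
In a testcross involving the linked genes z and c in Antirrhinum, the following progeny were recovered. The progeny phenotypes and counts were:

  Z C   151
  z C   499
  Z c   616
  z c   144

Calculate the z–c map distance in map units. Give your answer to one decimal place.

The two most frequent classes, Z c (616) and z C (499), are the parental types, so the F1 was Z c / z C.
The recombinant classes are Z C and z c: 151 + 144 = 295.
Recombination frequency = 295/1410 = 0.2092 ≈ 20.9%, i.e. 20.9 map units.

20.9 map units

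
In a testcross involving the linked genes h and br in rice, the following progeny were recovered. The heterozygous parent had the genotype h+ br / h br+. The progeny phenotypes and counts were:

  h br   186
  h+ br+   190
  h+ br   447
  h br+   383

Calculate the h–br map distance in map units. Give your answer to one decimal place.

The recombinant classes are h+ br+ and h br: 190 + 186 = 376.
Recombination frequency = 376/1206 = 0.3118 ≈ 31.2%, i.e. 31.2 map units.

31.2 map units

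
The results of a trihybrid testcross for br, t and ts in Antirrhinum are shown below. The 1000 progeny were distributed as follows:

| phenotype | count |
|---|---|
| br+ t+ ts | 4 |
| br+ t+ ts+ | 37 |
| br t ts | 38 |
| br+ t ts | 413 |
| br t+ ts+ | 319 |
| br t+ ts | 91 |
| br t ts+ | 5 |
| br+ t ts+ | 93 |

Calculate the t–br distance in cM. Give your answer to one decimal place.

The two most frequent reciprocal classes, br+ t ts and br t+ ts+, are the parental types, so the F1 was br+ t ts / br t+ ts+.
The two rarest classes, br+ t+ ts and br t ts+, are the double crossovers. Comparing them with the parentals, only the t allele has switched, so t is the middle locus and the order is br – t – ts.
Crossovers in the br–t interval produce the single-crossover classes br t ts and br+ t+ ts+ (38 + 37 = 75) plus the double crossovers (9).
RF(br–t) = (75 + 9) / 1000 = 84/1000 = 0.0840 → 8.4 cM.

8.4 cM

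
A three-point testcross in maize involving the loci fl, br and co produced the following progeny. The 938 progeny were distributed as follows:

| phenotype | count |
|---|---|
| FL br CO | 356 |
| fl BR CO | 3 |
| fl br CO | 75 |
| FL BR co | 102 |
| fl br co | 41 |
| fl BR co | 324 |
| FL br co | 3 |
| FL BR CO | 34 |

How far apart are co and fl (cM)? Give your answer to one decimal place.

19.5 cM

The two most frequent reciprocal classes, fl BR co and FL br CO, are the parental types, so the F1 was fl BR co / FL br CO.
The two rarest classes, fl BR CO and FL br co, are the double crossovers. Comparing them with the parentals, only the co allele has switched, so co is the middle locus and the order is fl – co – br.
Crossovers in the fl–co interval produce the single-crossover classes FL BR co and fl br CO (102 + 75 = 177) plus the double crossovers (6).
RF(fl–co) = (177 + 6) / 938 = 183/938 = 0.1951 → 19.5 cM.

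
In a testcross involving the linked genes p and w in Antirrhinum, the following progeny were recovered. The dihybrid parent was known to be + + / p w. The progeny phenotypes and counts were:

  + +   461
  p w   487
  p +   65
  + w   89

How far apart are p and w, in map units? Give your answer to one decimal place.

14.0 map units

The recombinant classes are + w and p +: 89 + 65 = 154.
Recombination frequency = 154/1102 = 0.1397 ≈ 14.0%, i.e. 14.0 map units.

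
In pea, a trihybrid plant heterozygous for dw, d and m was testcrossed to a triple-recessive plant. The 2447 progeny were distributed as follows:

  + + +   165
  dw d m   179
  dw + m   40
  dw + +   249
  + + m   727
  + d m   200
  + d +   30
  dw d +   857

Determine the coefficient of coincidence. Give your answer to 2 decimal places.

The two most frequent reciprocal classes, dw d + and + + m, are the parental types, so the F1 was dw d + / + + m.
The two rarest classes, + d + and dw + m, are the double crossovers. Comparing them with the parentals, only the dw allele has switched, so dw is the middle locus and the order is d – dw – m.
d–dw: (449 + 70)/2447 = 0.2121; dw–m: (344 + 70)/2447 = 0.1692.
Expected DCO frequency = 0.2121 × 0.1692 ≈ 0.03589; observed = 70/2447 ≈ 0.02861.
Coefficient of coincidence = 0.02861/0.03589 ≈ 0.80.

0.80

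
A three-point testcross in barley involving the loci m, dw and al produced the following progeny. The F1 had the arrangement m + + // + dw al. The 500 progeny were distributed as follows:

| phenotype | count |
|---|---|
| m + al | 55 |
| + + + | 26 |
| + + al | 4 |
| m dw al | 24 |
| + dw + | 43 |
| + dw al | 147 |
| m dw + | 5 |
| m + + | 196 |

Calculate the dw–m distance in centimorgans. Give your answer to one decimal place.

11.8 centimorgans

The two rarest classes, m dw + and + + al, are the double crossovers. Comparing them with the parentals, only the dw allele has switched, so dw is the middle locus and the order is m – dw – al.
Crossovers in the m–dw interval produce the single-crossover classes + + + and m dw al (26 + 24 = 50) plus the double crossovers (9).
RF(m–dw) = (50 + 9) / 500 = 59/500 = 0.1180 → 11.8 centimorgans.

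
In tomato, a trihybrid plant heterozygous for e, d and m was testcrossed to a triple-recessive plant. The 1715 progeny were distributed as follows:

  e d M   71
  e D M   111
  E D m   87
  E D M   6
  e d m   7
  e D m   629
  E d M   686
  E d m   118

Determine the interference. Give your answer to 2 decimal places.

0.46

The two most frequent reciprocal classes, E d M and e D m, are the parental types, so the F1 was E d M / e D m.
The two rarest classes, E D M and e d m, are the double crossovers. Comparing them with the parentals, only the d allele has switched, so d is the middle locus and the order is e – d – m.
e–d: (158 + 13)/1715 = 0.0997; d–m: (229 + 13)/1715 = 0.1411.
Expected DCO frequency = 0.0997 × 0.1411 ≈ 0.01407; observed = 13/1715 ≈ 0.00758.
Coefficient of coincidence = 0.00758/0.01407 ≈ 0.54; interference = 1 − 0.54 = 0.46.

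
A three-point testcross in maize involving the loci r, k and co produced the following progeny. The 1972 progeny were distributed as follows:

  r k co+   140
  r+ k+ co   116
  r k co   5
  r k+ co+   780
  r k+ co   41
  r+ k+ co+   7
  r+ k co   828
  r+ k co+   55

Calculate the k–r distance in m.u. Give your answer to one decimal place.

13.6 m.u.

The two most frequent reciprocal classes, r+ k co and r k+ co+, are the parental types, so the F1 was r+ k co / r k+ co+.
The two rarest classes, r k co and r+ k+ co+, are the double crossovers. Comparing them with the parentals, only the r allele has switched, so r is the middle locus and the order is k – r – co.
Crossovers in the k–r interval produce the single-crossover classes r+ k+ co and r k co+ (116 + 140 = 256) plus the double crossovers (12).
RF(k–r) = (256 + 12) / 1972 = 268/1972 = 0.1359 → 13.6 m.u.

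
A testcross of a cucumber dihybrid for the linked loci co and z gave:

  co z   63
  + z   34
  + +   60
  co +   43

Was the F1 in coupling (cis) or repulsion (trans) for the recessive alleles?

The two most frequent classes are + + (60) and co z (63); these are the parental (non-recombinant) types.
So the F1 carried + + on one chromosome and co z on the other — the recessive alleles are on the same chromosome (cis / coupling).

cis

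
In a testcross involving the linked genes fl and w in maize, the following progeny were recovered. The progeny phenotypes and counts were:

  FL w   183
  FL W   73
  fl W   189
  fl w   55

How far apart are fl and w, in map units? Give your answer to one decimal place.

25.6 map units

The two most frequent classes, FL w (183) and fl W (189), are the parental types, so the F1 was FL w / fl W.
The recombinant classes are FL W and fl w: 73 + 55 = 128.
Recombination frequency = 128/500 = 0.2560 ≈ 25.6%, i.e. 25.6 map units.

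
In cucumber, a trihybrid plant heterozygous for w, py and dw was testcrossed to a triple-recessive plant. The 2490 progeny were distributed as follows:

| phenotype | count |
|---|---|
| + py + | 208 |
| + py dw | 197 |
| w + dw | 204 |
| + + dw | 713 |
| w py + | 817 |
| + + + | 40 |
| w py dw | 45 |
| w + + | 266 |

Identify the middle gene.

The two most frequent reciprocal classes, + + dw and w py +, are the parental types, so the F1 was + + dw / w py +.
The two rarest classes, + + + and w py dw, are the double crossovers. Comparing them with the parentals, only the dw allele has switched, so dw is the middle locus and the order is w – dw – py.

dw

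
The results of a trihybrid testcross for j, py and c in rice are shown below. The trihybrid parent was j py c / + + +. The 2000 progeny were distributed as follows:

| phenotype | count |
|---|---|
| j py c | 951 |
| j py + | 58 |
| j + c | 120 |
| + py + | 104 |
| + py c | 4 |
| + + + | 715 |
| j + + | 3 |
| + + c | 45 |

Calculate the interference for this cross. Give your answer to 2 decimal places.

0.45

The two rarest classes, + py c and j + +, are the double crossovers. Comparing them with the parentals, only the j allele has switched, so j is the middle locus and the order is py – j – c.
py–j: (224 + 7)/2000 = 0.1155; j–c: (103 + 7)/2000 = 0.0550.
Expected DCO frequency = 0.1155 × 0.0550 ≈ 0.00635; observed = 7/2000 ≈ 0.00350.
Coefficient of coincidence = 0.00350/0.00635 ≈ 0.55; interference = 1 − 0.55 = 0.45.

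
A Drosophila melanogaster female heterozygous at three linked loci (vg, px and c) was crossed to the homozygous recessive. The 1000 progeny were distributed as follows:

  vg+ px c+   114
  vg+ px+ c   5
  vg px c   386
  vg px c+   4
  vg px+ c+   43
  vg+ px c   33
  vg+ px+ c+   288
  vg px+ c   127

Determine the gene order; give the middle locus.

c

The two most frequent reciprocal classes, vg+ px+ c+ and vg px c, are the parental types, so the F1 was vg+ px+ c+ / vg px c.
The two rarest classes, vg+ px+ c and vg px c+, are the double crossovers. Comparing them with the parentals, only the c allele has switched, so c is the middle locus and the order is vg – c – px.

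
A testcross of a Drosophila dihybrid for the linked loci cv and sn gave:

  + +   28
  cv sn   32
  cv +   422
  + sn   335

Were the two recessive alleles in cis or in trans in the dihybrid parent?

trans

The two most frequent classes are + sn (335) and cv + (422); these are the parental (non-recombinant) types.
So the F1 carried + sn on one chromosome and cv + on the other — the recessive alleles are on opposite chromosomes (trans / repulsion).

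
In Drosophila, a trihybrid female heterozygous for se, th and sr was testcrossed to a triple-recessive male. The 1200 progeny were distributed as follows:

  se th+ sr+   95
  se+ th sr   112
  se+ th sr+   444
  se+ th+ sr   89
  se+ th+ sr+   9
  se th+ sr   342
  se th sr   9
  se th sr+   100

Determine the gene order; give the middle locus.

The two most frequent reciprocal classes, se+ th sr+ and se th+ sr, are the parental types, so the F1 was se+ th sr+ / se th+ sr.
The two rarest classes, se+ th+ sr+ and se th sr, are the double crossovers. Comparing them with the parentals, only the th allele has switched, so th is the middle locus and the order is sr – th – se.

th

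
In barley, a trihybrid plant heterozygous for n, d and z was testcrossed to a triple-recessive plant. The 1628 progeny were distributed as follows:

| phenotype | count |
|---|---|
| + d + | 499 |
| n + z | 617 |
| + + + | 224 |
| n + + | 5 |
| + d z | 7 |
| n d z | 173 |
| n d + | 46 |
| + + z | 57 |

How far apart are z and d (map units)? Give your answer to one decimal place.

25.1 map units

The two most frequent reciprocal classes, + d + and n + z, are the parental types, so the F1 was + d + / n + z.
The two rarest classes, + d z and n + +, are the double crossovers. Comparing them with the parentals, only the z allele has switched, so z is the middle locus and the order is n – z – d.
Crossovers in the z–d interval produce the single-crossover classes + + + and n d z (224 + 173 = 397) plus the double crossovers (12).
RF(z–d) = (397 + 12) / 1628 = 409/1628 = 0.2512 → 25.1 map units.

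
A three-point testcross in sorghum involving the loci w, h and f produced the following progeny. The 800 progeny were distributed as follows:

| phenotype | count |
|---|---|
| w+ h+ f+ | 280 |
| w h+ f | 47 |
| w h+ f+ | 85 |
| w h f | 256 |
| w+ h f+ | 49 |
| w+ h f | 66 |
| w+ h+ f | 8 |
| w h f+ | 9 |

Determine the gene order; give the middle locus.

f

The two most frequent reciprocal classes, w h f and w+ h+ f+, are the parental types, so the F1 was w h f / w+ h+ f+.
The two rarest classes, w h f+ and w+ h+ f, are the double crossovers. Comparing them with the parentals, only the f allele has switched, so f is the middle locus and the order is w – f – h.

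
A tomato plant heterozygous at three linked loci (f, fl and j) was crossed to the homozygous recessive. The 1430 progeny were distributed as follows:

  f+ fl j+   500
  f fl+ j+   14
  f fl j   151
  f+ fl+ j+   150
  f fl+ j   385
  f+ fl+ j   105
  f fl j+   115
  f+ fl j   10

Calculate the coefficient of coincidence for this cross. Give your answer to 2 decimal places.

0.43

The two most frequent reciprocal classes, f fl+ j and f+ fl j+, are the parental types, so the F1 was f fl+ j / f+ fl j+.
The two rarest classes, f fl+ j+ and f+ fl j, are the double crossovers. Comparing them with the parentals, only the j allele has switched, so j is the middle locus and the order is fl – j – f.
fl–j: (301 + 24)/1430 = 0.2273; j–f: (220 + 24)/1430 = 0.1706.
Expected DCO frequency = 0.2273 × 0.1706 ≈ 0.03878; observed = 24/1430 ≈ 0.01678.
Coefficient of coincidence = 0.01678/0.03878 ≈ 0.43.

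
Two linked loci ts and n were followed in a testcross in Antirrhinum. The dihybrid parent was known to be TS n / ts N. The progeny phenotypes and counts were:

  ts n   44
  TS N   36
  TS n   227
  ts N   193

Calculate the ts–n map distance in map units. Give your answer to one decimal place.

The recombinant classes are TS N and ts n: 36 + 44 = 80.
Recombination frequency = 80/500 = 0.1600 ≈ 16.0%, i.e. 16.0 map units.

16.0 map units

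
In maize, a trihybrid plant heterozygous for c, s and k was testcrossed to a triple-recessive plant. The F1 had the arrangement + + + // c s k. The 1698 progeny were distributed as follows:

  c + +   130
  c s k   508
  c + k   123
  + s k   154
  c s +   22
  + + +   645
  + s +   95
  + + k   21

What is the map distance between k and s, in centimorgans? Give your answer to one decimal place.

15.4 centimorgans

The two rarest classes, + + k and c s +, are the double crossovers. Comparing them with the parentals, only the k allele has switched, so k is the middle locus and the order is s – k – c.
Crossovers in the s–k interval produce the single-crossover classes + s + and c + k (95 + 123 = 218) plus the double crossovers (43).
RF(s–k) = (218 + 43) / 1698 = 261/1698 = 0.1537 → 15.4 centimorgans.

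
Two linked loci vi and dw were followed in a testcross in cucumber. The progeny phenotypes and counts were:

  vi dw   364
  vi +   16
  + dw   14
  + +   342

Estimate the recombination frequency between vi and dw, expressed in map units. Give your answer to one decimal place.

4.1 map units

The two most frequent classes, + + (342) and vi dw (364), are the parental types, so the F1 was + + / vi dw.
The recombinant classes are + dw and vi +: 14 + 16 = 30.
Recombination frequency = 30/736 = 0.0408 ≈ 4.1%, i.e. 4.1 map units.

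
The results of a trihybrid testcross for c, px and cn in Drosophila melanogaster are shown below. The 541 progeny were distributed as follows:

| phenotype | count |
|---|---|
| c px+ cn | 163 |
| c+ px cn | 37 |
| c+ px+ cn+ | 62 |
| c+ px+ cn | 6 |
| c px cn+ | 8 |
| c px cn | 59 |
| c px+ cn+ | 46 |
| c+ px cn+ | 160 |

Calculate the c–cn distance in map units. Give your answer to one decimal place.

17.9 map units

The two most frequent reciprocal classes, c+ px cn+ and c px+ cn, are the parental types, so the F1 was c+ px cn+ / c px+ cn.
The two rarest classes, c px cn+ and c+ px+ cn, are the double crossovers. Comparing them with the parentals, only the c allele has switched, so c is the middle locus and the order is px – c – cn.
Crossovers in the c–cn interval produce the single-crossover classes c+ px cn and c px+ cn+ (37 + 46 = 83) plus the double crossovers (14).
RF(c–cn) = (83 + 14) / 541 = 97/541 = 0.1793 → 17.9 map units.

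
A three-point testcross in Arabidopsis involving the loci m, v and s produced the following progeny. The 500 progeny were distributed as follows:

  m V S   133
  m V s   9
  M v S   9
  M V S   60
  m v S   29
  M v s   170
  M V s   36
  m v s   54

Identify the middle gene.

s

The two most frequent reciprocal classes, m V S and M v s, are the parental types, so the F1 was m V S / M v s.
The two rarest classes, m V s and M v S, are the double crossovers. Comparing them with the parentals, only the s allele has switched, so s is the middle locus and the order is v – s – m.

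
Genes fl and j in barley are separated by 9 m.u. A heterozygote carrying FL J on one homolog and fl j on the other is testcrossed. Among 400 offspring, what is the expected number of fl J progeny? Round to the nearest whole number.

18

A map distance of 9 m.u. corresponds to a recombination frequency of 0.090.
The F1 is FL J / fl j, so fl J is a recombinant gamete class with expected frequency r/2 = 0.090/2 = 0.0450.
Expected number = 0.0450 × 400 = 18.00 ≈ 18.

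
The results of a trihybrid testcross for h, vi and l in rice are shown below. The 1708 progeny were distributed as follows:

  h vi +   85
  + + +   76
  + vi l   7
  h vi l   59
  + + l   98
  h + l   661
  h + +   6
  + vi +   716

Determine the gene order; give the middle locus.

l

The two most frequent reciprocal classes, + vi + and h + l, are the parental types, so the F1 was + vi + / h + l.
The two rarest classes, + vi l and h + +, are the double crossovers. Comparing them with the parentals, only the l allele has switched, so l is the middle locus and the order is h – l – vi.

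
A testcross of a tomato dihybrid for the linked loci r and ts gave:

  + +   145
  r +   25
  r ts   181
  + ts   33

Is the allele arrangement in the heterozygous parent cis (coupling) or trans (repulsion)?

cis

The two most frequent classes are + + (145) and r ts (181); these are the parental (non-recombinant) types.
So the F1 carried + + on one chromosome and r ts on the other — the recessive alleles are on the same chromosome (cis / coupling).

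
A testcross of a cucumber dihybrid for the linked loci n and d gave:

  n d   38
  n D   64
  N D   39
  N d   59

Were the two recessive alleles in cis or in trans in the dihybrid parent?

The two most frequent classes are N d (59) and n D (64); these are the parental (non-recombinant) types.
So the F1 carried N d on one chromosome and n D on the other — the recessive alleles are on opposite chromosomes (trans / repulsion).

trans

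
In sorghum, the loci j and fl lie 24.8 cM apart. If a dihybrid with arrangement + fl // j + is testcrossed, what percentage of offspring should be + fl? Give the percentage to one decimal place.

37.6%

A map distance of 24.8 cM corresponds to a recombination frequency of 0.248.
The F1 is + fl / j +, so + fl is a parental gamete class with expected frequency (1 − r)/2 = 0.752/2 = 0.3760.
That is 0.3760 = 37.6% of the progeny.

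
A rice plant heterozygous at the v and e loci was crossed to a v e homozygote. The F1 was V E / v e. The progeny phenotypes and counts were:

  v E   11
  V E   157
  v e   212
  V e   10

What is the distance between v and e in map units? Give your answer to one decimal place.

The recombinant classes are V e and v E: 10 + 11 = 21.
Recombination frequency = 21/390 = 0.0538 ≈ 5.4%, i.e. 5.4 map units.

5.4 map units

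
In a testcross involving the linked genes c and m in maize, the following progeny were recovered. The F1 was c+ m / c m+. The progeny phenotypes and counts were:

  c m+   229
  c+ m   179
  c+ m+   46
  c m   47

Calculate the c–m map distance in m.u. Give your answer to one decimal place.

The recombinant classes are c+ m+ and c m: 46 + 47 = 93.
Recombination frequency = 93/501 = 0.1856 ≈ 18.6%, i.e. 18.6 m.u.

18.6 m.u.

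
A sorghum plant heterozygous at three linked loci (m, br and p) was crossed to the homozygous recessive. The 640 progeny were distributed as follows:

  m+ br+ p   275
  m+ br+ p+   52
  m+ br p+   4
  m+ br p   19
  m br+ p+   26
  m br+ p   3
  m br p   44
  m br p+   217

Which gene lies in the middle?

m

The two most frequent reciprocal classes, m br p+ and m+ br+ p, are the parental types, so the F1 was m br p+ / m+ br+ p.
The two rarest classes, m+ br p+ and m br+ p, are the double crossovers. Comparing them with the parentals, only the m allele has switched, so m is the middle locus and the order is p – m – br.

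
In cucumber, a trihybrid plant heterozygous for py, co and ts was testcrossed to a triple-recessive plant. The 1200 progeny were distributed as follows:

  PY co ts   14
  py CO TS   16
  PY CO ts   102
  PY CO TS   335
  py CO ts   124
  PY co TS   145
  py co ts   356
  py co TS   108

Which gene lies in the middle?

The two most frequent reciprocal classes, py co ts and PY CO TS, are the parental types, so the F1 was py co ts / PY CO TS.
The two rarest classes, PY co ts and py CO TS, are the double crossovers. Comparing them with the parentals, only the py allele has switched, so py is the middle locus and the order is co – py – ts.

py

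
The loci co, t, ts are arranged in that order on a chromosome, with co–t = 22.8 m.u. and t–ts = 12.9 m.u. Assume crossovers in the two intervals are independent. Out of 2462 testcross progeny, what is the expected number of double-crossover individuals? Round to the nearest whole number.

72

Map distances give recombination frequencies of 0.228 and 0.129 for the two intervals.
With no interference, expected double-crossover frequency = 0.228 × 0.129 = 0.02941.
Expected number = 0.02941 × 2462 = 72.41 ≈ 72.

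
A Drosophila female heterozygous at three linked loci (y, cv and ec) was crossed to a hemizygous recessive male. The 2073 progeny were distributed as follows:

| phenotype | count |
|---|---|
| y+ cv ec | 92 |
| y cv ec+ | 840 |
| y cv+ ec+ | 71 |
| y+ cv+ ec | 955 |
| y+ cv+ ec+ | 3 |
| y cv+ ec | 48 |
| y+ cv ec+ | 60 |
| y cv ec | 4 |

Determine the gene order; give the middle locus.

ec

The two most frequent reciprocal classes, y+ cv+ ec and y cv ec+, are the parental types, so the F1 was y+ cv+ ec / y cv ec+.
The two rarest classes, y+ cv+ ec+ and y cv ec, are the double crossovers. Comparing them with the parentals, only the ec allele has switched, so ec is the middle locus and the order is cv – ec – y.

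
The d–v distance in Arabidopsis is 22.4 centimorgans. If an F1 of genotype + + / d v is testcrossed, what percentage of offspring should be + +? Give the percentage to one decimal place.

38.8%

A map distance of 22.4 centimorgans corresponds to a recombination frequency of 0.224.
The F1 is + + / d v, so + + is a parental gamete class with expected frequency (1 − r)/2 = 0.776/2 = 0.3880.
That is 0.3880 = 38.8% of the progeny.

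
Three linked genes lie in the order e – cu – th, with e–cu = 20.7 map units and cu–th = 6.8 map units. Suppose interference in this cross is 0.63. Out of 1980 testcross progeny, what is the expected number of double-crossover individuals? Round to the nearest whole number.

10

Map distances give recombination frequencies of 0.207 and 0.068 for the two intervals.
With interference 0.63 (so coincidence = 0.37), expected double-crossover frequency = 0.207 × 0.068 × 0.37 = 0.00521.
Expected number = 0.00521 × 1980 = 10.31 ≈ 10.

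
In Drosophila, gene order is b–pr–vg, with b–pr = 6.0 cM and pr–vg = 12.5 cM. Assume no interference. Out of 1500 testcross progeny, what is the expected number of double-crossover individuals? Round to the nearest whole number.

Map distances give recombination frequencies of 0.060 and 0.125 for the two intervals.
With no interference, expected double-crossover frequency = 0.060 × 0.125 = 0.00750.
Expected number = 0.00750 × 1500 = 11.25 ≈ 11.

11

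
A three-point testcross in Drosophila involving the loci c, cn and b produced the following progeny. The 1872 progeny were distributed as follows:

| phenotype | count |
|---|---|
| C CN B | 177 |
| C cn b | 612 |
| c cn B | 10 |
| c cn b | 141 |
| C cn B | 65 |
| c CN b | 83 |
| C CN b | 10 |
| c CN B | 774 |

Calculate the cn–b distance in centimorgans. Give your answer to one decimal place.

9.0 centimorgans

The two most frequent reciprocal classes, c CN B and C cn b, are the parental types, so the F1 was c CN B / C cn b.
The two rarest classes, c cn B and C CN b, are the double crossovers. Comparing them with the parentals, only the cn allele has switched, so cn is the middle locus and the order is c – cn – b.
Crossovers in the cn–b interval produce the single-crossover classes c CN b and C cn B (83 + 65 = 148) plus the double crossovers (20).
RF(cn–b) = (148 + 20) / 1872 = 168/1872 = 0.0897 → 9.0 centimorgans.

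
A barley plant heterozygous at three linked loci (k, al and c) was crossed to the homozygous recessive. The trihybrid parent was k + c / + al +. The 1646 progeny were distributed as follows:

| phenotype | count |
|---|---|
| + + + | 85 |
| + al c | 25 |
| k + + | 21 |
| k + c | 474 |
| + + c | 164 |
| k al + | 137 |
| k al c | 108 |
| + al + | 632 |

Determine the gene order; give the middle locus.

The two rarest classes, k + + and + al c, are the double crossovers. Comparing them with the parentals, only the c allele has switched, so c is the middle locus and the order is k – c – al.

c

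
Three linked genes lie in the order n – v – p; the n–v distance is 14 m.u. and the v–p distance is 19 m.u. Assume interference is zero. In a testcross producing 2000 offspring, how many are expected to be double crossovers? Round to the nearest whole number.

53

Map distances give recombination frequencies of 0.140 and 0.190 for the two intervals.
With no interference, expected double-crossover frequency = 0.140 × 0.190 = 0.02660.
Expected number = 0.02660 × 2000 = 53.20 ≈ 53.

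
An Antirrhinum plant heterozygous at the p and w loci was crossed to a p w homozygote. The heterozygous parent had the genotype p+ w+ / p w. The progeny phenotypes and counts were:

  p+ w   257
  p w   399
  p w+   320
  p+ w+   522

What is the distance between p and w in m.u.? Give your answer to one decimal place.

38.5 m.u.

The recombinant classes are p+ w and p w+: 257 + 320 = 577.
Recombination frequency = 577/1498 = 0.3852 ≈ 38.5%, i.e. 38.5 m.u.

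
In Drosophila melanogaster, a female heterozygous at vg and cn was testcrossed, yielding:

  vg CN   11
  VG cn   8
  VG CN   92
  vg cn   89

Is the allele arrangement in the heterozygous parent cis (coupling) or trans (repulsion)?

The two most frequent classes are VG CN (92) and vg cn (89); these are the parental (non-recombinant) types.
So the F1 carried VG CN on one chromosome and vg cn on the other — the recessive alleles are on the same chromosome (cis / coupling).

cis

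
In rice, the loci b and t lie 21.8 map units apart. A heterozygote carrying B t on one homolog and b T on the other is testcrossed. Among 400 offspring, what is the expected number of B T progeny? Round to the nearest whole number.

44

A map distance of 21.8 map units corresponds to a recombination frequency of 0.218.
The F1 is B t / b T, so B T is a recombinant gamete class with expected frequency r/2 = 0.218/2 = 0.1090.
Expected number = 0.1090 × 400 = 43.60 ≈ 44.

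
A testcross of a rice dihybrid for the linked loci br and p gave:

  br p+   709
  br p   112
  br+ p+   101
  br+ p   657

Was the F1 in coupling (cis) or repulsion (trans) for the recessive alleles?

The two most frequent classes are br+ p (657) and br p+ (709); these are the parental (non-recombinant) types.
So the F1 carried br+ p on one chromosome and br p+ on the other — the recessive alleles are on opposite chromosomes (trans / repulsion).

trans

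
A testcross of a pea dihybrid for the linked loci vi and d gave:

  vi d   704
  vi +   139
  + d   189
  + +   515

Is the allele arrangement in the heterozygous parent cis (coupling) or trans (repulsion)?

cis

The two most frequent classes are + + (515) and vi d (704); these are the parental (non-recombinant) types.
So the F1 carried + + on one chromosome and vi d on the other — the recessive alleles are on the same chromosome (cis / coupling).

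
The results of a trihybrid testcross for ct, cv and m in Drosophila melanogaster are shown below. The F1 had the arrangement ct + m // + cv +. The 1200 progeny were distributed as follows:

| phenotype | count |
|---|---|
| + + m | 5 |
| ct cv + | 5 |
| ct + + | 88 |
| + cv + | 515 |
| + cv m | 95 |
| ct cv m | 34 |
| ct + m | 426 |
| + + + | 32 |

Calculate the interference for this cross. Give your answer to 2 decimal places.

The two rarest classes, + + m and ct cv +, are the double crossovers. Comparing them with the parentals, only the ct allele has switched, so ct is the middle locus and the order is m – ct – cv.
m–ct: (183 + 10)/1200 = 0.1608; ct–cv: (66 + 10)/1200 = 0.0633.
Expected DCO frequency = 0.1608 × 0.0633 ≈ 0.01018; observed = 10/1200 ≈ 0.00833.
Coefficient of coincidence = 0.00833/0.01018 ≈ 0.82; interference = 1 − 0.82 = 0.18.

0.18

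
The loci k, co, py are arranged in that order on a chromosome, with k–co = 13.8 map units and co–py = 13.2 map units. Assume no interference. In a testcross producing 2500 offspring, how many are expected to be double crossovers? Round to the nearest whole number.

46

Map distances give recombination frequencies of 0.138 and 0.132 for the two intervals.
With no interference, expected double-crossover frequency = 0.138 × 0.132 = 0.01822.
Expected number = 0.01822 × 2500 = 45.54 ≈ 46.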